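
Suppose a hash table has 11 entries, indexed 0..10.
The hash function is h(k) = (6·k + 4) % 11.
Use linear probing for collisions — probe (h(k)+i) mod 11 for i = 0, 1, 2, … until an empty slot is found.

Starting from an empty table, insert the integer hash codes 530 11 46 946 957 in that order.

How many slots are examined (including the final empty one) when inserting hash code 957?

Insert 530: h=5, slot 5 empty → index 5.
Insert 11: h=4, slot 4 empty → index 4.
Insert 46: h=5, slot 5 occupied → index 6.
Insert 946: h=4, slots 4,5,6 occupied → index 7.
Insert 957: h=4, slots 4,5,6,7 occupied → index 8.
Table: [_, _, _, _, 11, 530, 46, 946, 957, _, _]

5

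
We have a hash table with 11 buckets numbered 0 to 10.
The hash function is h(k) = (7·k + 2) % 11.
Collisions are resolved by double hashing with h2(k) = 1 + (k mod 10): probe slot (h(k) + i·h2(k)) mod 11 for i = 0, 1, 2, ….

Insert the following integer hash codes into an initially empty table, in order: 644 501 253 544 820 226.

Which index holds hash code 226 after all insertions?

7

644: h=0 => slot 0
501: h=0, h2=2, probe 0,2 => slot 2
253: h=2, h2=4, probe 2,6 => slot 6
544: h=4 => slot 4
820: h=0, h2=1, probe 0,1 => slot 1
226: h=0, h2=7, probe 0,7 => slot 7
Table: [644, 820, 501, _, 544, _, 253, 226, _, _, _]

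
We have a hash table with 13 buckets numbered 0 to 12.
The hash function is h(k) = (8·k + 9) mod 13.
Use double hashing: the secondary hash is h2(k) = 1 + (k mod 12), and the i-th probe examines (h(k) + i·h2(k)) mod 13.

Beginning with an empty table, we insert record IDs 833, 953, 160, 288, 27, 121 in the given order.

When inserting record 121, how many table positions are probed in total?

Insert 833: h=4, slot 4 empty -> index 4.
Insert 953: h=2, slot 2 empty -> index 2.
Insert 160: h=2, h2=5, slot 2 occupied -> index 7.
Insert 288: h=12, slot 12 empty -> index 12.
Insert 27: h=4, h2=4, slot 4 occupied -> index 8.
Insert 121: h=2, h2=2, slots 2,4 occupied -> index 6.
Table: [., ., 953, ., 833, ., 121, 160, 27, ., ., ., 288]

3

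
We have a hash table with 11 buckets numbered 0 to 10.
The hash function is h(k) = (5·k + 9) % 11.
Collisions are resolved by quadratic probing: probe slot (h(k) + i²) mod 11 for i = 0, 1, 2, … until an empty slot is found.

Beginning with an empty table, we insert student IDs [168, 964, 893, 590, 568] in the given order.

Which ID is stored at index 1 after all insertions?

590

168 hashes to 2; slot 2 is free → place at 2.
964 hashes to 0; slot 0 is free → place at 0.
893 hashes to 8; slot 8 is free → place at 8.
590 hashes to 0; 0 taken → place at 1.
568 hashes to 0; 0,1 taken → place at 4.
Table: [964, 590, 168, ∅, 568, ∅, ∅, ∅, 893, ∅, ∅]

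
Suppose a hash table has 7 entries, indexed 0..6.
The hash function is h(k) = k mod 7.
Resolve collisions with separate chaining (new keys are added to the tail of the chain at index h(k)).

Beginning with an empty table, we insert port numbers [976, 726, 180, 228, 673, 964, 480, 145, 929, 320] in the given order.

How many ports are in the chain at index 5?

6

Insert 976: h=3, bucket 3 empty -> new chain.
Insert 726: h=5, bucket 5 empty -> new chain.
Insert 180: h=5, bucket 5 nonempty -> append to chain.
Insert 228: h=4, bucket 4 empty -> new chain.
Insert 673: h=1, bucket 1 empty -> new chain.
Insert 964: h=5, bucket 5 nonempty -> append to chain.
Insert 480: h=4, bucket 4 nonempty -> append to chain.
Insert 145: h=5, bucket 5 nonempty -> append to chain.
Insert 929: h=5, bucket 5 nonempty -> append to chain.
Insert 320: h=5, bucket 5 nonempty -> append to chain.
Final buckets:
0: -
1: 673
2: -
3: 976
4: 228 -> 480
5: 726 -> 180 -> 964 -> 145 -> 929 -> 320
6: -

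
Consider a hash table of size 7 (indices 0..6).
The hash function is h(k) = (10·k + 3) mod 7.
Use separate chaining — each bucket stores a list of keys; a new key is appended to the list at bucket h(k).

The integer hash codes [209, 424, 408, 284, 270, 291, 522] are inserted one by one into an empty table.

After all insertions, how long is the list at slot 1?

5

209 → bucket 0
424 → bucket 1
408 → bucket 2
284 → bucket 1 (collision)
270 → bucket 1 (collision)
291 → bucket 1 (collision)
522 → bucket 1 (collision)
Final buckets:
0: 209
1: 424 -> 284 -> 270 -> 291 -> 522
2: 408
3: ∅
4: ∅
5: ∅
6: ∅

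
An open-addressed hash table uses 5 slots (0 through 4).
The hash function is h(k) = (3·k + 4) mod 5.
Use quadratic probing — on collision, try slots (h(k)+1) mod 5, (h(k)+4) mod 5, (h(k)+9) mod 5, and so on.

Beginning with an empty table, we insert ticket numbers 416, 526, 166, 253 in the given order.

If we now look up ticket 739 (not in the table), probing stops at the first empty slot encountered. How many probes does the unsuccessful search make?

3

Insert 416: h=2, slot 2 empty => index 2.
Insert 526: h=2, slot 2 occupied => index 3.
Insert 166: h=2, slots 2,3 occupied => index 1.
Insert 253: h=3, slot 3 occupied => index 4.
Table: [—, 166, 416, 526, 253]
Lookup 739: h=1, probe 1,2,0 → slot 0 empty, not found.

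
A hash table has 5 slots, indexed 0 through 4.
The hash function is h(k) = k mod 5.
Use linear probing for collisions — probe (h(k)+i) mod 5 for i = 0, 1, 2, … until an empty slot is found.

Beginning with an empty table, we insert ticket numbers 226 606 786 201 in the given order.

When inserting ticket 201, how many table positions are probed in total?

4

Insert 226: h=1, slot 1 empty => index 1.
Insert 606: h=1, slot 1 occupied => index 2.
Insert 786: h=1, slots 1,2 occupied => index 3.
Insert 201: h=1, slots 1,2,3 occupied => index 4.
Table: [-, 226, 606, 786, 201]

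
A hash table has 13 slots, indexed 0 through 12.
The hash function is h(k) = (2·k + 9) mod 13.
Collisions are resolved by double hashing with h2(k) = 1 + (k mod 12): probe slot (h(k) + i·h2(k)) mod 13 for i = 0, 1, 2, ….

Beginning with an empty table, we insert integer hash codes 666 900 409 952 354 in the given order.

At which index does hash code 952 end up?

7

Insert 666: h=2, slot 2 empty → index 2.
Insert 900: h=2, h2=1, slot 2 occupied → index 3.
Insert 409: h=8, slot 8 empty → index 8.
Insert 952: h=2, h2=5, slot 2 occupied → index 7.
Insert 354: h=2, h2=7, slot 2 occupied → index 9.
Table: [., ., 666, 900, ., ., ., 952, 409, 354, ., ., .]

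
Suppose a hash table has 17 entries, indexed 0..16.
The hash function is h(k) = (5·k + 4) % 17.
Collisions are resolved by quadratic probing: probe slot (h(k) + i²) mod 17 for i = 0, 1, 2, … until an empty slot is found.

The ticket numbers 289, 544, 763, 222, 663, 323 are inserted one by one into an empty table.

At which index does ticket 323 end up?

289 hashes to 4; slot 4 is free -> place at 4.
544 hashes to 4; 4 taken -> place at 5.
763 hashes to 11; slot 11 is free -> place at 11.
222 hashes to 9; slot 9 is free -> place at 9.
663 hashes to 4; 4,5 taken -> place at 8.
323 hashes to 4; 4,5,8 taken -> place at 13.
Table: [-, -, -, -, 289, 544, -, -, 663, 222, -, 763, -, 323, -, -, -]

13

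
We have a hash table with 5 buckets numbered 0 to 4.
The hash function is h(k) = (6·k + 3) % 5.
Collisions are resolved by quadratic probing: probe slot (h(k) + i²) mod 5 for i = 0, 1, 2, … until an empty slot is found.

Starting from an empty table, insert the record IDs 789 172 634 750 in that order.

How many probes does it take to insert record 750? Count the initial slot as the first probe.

Insert 789: h=2, slot 2 empty => index 2.
Insert 172: h=0, slot 0 empty => index 0.
Insert 634: h=2, slot 2 occupied => index 3.
Insert 750: h=3, slot 3 occupied => index 4.
Table: [172, —, 789, 634, 750]

2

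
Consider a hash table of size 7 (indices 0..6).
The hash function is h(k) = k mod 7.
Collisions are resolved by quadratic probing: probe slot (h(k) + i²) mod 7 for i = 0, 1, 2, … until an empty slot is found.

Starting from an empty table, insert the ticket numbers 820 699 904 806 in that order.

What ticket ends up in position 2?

820: h=1 → slot 1
699: h=6 → slot 6
904: h=1, probe 1,2 → slot 2
806: h=1, probe 1,2,5 → slot 5
Table: [-, 820, 904, -, -, 806, 699]

904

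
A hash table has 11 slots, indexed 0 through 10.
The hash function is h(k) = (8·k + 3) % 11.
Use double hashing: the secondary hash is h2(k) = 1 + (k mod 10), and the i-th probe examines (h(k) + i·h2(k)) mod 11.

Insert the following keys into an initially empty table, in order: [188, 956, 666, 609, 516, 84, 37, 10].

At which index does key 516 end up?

9

188: h=0 -> slot 0
956: h=6 -> slot 6
666: h=7 -> slot 7
609: h=2 -> slot 2
516: h=6, h2=7, probe 6,2,9 -> slot 9
84: h=4 -> slot 4
37: h=2, h2=8, probe 2,10 -> slot 10
10: h=6, h2=1, probe 6,7,8 -> slot 8
Table: [188, ∅, 609, ∅, 84, ∅, 956, 666, 10, 516, 37]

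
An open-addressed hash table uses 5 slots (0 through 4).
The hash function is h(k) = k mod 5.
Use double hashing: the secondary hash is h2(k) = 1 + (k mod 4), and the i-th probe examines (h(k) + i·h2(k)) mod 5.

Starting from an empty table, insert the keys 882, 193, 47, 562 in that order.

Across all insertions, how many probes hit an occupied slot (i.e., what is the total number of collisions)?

882 hashes to 2; slot 2 is free => place at 2.
193 hashes to 3; slot 3 is free => place at 3.
47 hashes to 2, h2=4; 2 taken => place at 1.
562 hashes to 2, h2=3; 2 taken => place at 0.
Table: [562, 47, 882, 193, —]

2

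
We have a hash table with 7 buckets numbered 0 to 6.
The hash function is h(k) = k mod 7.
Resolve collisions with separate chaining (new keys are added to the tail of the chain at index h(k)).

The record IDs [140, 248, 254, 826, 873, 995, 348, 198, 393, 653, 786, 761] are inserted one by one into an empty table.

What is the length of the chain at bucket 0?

2

Insert 140: h=0, bucket 0 empty -> new chain.
Insert 248: h=3, bucket 3 empty -> new chain.
Insert 254: h=2, bucket 2 empty -> new chain.
Insert 826: h=0, bucket 0 nonempty -> append to chain.
Insert 873: h=5, bucket 5 empty -> new chain.
Insert 995: h=1, bucket 1 empty -> new chain.
Insert 348: h=5, bucket 5 nonempty -> append to chain.
Insert 198: h=2, bucket 2 nonempty -> append to chain.
Insert 393: h=1, bucket 1 nonempty -> append to chain.
Insert 653: h=2, bucket 2 nonempty -> append to chain.
Insert 786: h=2, bucket 2 nonempty -> append to chain.
Insert 761: h=5, bucket 5 nonempty -> append to chain.
Final buckets:
0: 140 -> 826
1: 995 -> 393
2: 254 -> 198 -> 653 -> 786
3: 248
4: .
5: 873 -> 348 -> 761
6: .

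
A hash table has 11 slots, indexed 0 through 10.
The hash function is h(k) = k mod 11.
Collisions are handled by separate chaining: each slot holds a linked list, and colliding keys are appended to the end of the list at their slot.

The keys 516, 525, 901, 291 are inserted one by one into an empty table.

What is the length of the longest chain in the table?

Insert 516: h=10, bucket 10 empty -> new chain.
Insert 525: h=8, bucket 8 empty -> new chain.
Insert 901: h=10, bucket 10 nonempty -> append to chain.
Insert 291: h=5, bucket 5 empty -> new chain.
Final buckets:
0: -
1: -
2: -
3: -
4: -
5: 291
6: -
7: -
8: 525
9: -
10: 516 -> 901

2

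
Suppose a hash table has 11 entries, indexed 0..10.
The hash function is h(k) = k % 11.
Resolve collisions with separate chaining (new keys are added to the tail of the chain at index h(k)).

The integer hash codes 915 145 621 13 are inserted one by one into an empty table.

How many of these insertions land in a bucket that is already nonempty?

2

Insert 915: h=2, bucket 2 empty -> new chain.
Insert 145: h=2, bucket 2 nonempty -> append to chain.
Insert 621: h=5, bucket 5 empty -> new chain.
Insert 13: h=2, bucket 2 nonempty -> append to chain.
Final buckets:
0: —
1: —
2: 915 -> 145 -> 13
3: —
4: —
5: 621
6: —
7: —
8: —
9: —
10: —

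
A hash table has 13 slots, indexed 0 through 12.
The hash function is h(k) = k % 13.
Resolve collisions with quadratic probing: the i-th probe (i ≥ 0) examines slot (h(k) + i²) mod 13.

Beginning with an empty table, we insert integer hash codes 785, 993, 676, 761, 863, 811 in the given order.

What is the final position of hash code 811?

785: h=5 → slot 5
993: h=5, probe 5,6 → slot 6
676: h=0 → slot 0
761: h=7 → slot 7
863: h=5, probe 5,6,9 → slot 9
811: h=5, probe 5,6,9,1 → slot 1
Table: [676, 811, ., ., ., 785, 993, 761, ., 863, ., ., .]

1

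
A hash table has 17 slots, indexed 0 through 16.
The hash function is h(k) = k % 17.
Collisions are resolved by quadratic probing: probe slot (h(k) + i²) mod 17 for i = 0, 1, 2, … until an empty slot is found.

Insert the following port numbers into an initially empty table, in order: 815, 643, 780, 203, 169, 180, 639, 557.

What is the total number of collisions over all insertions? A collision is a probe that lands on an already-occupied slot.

4

815 hashes to 16; slot 16 is free => place at 16.
643 hashes to 14; slot 14 is free => place at 14.
780 hashes to 15; slot 15 is free => place at 15.
203 hashes to 16; 16 taken => place at 0.
169 hashes to 16; 16,0 taken => place at 3.
180 hashes to 10; slot 10 is free => place at 10.
639 hashes to 10; 10 taken => place at 11.
557 hashes to 13; slot 13 is free => place at 13.
Table: [203, —, —, 169, —, —, —, —, —, —, 180, 639, —, 557, 643, 780, 815]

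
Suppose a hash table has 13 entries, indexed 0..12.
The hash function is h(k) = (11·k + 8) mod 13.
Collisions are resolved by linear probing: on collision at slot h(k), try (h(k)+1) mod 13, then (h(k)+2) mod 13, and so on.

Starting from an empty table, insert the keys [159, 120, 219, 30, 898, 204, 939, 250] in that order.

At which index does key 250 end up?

7

159 hashes to 2; slot 2 is free → place at 2.
120 hashes to 2; 2 taken → place at 3.
219 hashes to 12; slot 12 is free → place at 12.
30 hashes to 0; slot 0 is free → place at 0.
898 hashes to 6; slot 6 is free → place at 6.
204 hashes to 3; 3 taken → place at 4.
939 hashes to 2; 2,3,4 taken → place at 5.
250 hashes to 2; 2,3,4,5,6 taken → place at 7.
Table: [30, _, 159, 120, 204, 939, 898, 250, _, _, _, _, 219]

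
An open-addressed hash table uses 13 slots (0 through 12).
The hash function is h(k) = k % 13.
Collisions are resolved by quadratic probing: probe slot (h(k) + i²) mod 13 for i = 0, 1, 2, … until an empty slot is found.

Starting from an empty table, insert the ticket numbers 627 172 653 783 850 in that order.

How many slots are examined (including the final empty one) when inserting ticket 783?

4

627: h=3 -> slot 3
172: h=3, probe 3,4 -> slot 4
653: h=3, probe 3,4,7 -> slot 7
783: h=3, probe 3,4,7,12 -> slot 12
850: h=5 -> slot 5
Table: [—, —, —, 627, 172, 850, —, 653, —, —, —, —, 783]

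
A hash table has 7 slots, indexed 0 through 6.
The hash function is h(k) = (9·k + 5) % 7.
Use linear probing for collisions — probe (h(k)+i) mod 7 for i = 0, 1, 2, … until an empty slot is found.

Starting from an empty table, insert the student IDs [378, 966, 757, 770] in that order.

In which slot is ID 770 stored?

378: h=5 -> slot 5
966: h=5, probe 5,6 -> slot 6
757: h=0 -> slot 0
770: h=5, probe 5,6,0,1 -> slot 1
Table: [757, 770, _, _, _, 378, 966]

1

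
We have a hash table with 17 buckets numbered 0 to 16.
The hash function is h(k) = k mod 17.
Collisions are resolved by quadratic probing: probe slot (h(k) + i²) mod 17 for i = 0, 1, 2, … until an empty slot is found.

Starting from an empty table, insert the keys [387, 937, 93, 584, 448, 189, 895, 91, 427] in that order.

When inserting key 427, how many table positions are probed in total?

387 hashes to 13; slot 13 is free -> place at 13.
937 hashes to 2; slot 2 is free -> place at 2.
93 hashes to 8; slot 8 is free -> place at 8.
584 hashes to 6; slot 6 is free -> place at 6.
448 hashes to 6; 6 taken -> place at 7.
189 hashes to 2; 2 taken -> place at 3.
895 hashes to 11; slot 11 is free -> place at 11.
91 hashes to 6; 6,7 taken -> place at 10.
427 hashes to 2; 2,3,6,11 taken -> place at 1.
Table: [., 427, 937, 189, ., ., 584, 448, 93, ., 91, 895, ., 387, ., ., .]

5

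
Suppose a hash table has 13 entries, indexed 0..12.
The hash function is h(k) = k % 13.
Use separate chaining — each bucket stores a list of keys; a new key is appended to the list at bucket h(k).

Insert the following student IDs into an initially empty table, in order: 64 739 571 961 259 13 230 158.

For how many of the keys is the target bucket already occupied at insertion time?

64 -> bucket 12
739 -> bucket 11
571 -> bucket 12 (collision)
961 -> bucket 12 (collision)
259 -> bucket 12 (collision)
13 -> bucket 0
230 -> bucket 9
158 -> bucket 2
Final buckets:
0: 13
1: ∅
2: 158
3: ∅
4: ∅
5: ∅
6: ∅
7: ∅
8: ∅
9: 230
10: ∅
11: 739
12: 64 -> 571 -> 961 -> 259

3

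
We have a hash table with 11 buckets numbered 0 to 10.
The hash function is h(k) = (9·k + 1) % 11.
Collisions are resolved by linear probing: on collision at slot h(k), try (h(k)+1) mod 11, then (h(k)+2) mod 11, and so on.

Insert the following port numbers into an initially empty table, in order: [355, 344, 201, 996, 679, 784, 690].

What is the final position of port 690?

1

Insert 355: h=6, slot 6 empty => index 6.
Insert 344: h=6, slot 6 occupied => index 7.
Insert 201: h=6, slots 6,7 occupied => index 8.
Insert 996: h=0, slot 0 empty => index 0.
Insert 679: h=7, slots 7,8 occupied => index 9.
Insert 784: h=6, slots 6,7,8,9 occupied => index 10.
Insert 690: h=7, slots 7,8,9,10,0 occupied => index 1.
Table: [996, 690, —, —, —, —, 355, 344, 201, 679, 784]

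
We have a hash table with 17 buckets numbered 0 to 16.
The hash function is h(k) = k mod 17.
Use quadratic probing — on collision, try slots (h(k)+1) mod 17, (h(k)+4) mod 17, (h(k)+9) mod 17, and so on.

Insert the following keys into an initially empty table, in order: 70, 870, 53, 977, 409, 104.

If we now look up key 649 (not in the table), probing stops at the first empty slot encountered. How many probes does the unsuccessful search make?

2

70: h=2 => slot 2
870: h=3 => slot 3
53: h=2, probe 2,3,6 => slot 6
977: h=8 => slot 8
409: h=1 => slot 1
104: h=2, probe 2,3,6,11 => slot 11
Table: [_, 409, 70, 870, _, _, 53, _, 977, _, _, 104, _, _, _, _, _]
Lookup 649: h=3, probe 3,4 → slot 4 empty, not found.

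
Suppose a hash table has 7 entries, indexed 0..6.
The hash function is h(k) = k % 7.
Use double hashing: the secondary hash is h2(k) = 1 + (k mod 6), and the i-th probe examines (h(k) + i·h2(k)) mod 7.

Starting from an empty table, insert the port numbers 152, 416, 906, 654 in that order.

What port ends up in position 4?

152 hashes to 5; slot 5 is free -> place at 5.
416 hashes to 3; slot 3 is free -> place at 3.
906 hashes to 3, h2=1; 3 taken -> place at 4.
654 hashes to 3, h2=1; 3,4,5 taken -> place at 6.
Table: [—, —, —, 416, 906, 152, 654]

906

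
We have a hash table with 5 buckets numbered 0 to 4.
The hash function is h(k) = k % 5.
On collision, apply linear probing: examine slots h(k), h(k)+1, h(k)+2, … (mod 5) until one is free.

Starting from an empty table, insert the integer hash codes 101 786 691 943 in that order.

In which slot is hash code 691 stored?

3

Insert 101: h=1, slot 1 empty → index 1.
Insert 786: h=1, slot 1 occupied → index 2.
Insert 691: h=1, slots 1,2 occupied → index 3.
Insert 943: h=3, slot 3 occupied → index 4.
Table: [-, 101, 786, 691, 943]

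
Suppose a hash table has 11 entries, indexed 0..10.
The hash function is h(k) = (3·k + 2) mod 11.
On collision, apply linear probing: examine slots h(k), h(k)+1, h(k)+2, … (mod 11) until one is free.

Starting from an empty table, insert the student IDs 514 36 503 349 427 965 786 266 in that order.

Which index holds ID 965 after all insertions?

514: h=4 -> slot 4
36: h=0 -> slot 0
503: h=4, probe 4,5 -> slot 5
349: h=4, probe 4,5,6 -> slot 6
427: h=7 -> slot 7
965: h=4, probe 4,5,6,7,8 -> slot 8
786: h=6, probe 6,7,8,9 -> slot 9
266: h=8, probe 8,9,10 -> slot 10
Table: [36, ∅, ∅, ∅, 514, 503, 349, 427, 965, 786, 266]

8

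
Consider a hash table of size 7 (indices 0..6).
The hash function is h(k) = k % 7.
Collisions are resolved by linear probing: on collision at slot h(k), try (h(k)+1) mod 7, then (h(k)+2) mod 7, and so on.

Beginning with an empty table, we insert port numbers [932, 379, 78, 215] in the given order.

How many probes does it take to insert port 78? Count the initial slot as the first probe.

932: h=1 -> slot 1
379: h=1, probe 1,2 -> slot 2
78: h=1, probe 1,2,3 -> slot 3
215: h=5 -> slot 5
Table: [_, 932, 379, 78, _, 215, _]

3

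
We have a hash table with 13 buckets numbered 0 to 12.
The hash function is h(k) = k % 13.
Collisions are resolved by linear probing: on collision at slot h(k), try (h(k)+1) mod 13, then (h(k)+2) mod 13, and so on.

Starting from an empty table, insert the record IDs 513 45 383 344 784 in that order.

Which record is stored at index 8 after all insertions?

383

513 hashes to 6; slot 6 is free → place at 6.
45 hashes to 6; 6 taken → place at 7.
383 hashes to 6; 6,7 taken → place at 8.
344 hashes to 6; 6,7,8 taken → place at 9.
784 hashes to 4; slot 4 is free → place at 4.
Table: [_, _, _, _, 784, _, 513, 45, 383, 344, _, _, _]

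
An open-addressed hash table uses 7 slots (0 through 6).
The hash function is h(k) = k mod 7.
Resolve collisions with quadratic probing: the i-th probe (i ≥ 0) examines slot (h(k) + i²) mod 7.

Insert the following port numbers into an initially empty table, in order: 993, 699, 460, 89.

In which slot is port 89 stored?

993 hashes to 6; slot 6 is free → place at 6.
699 hashes to 6; 6 taken → place at 0.
460 hashes to 5; slot 5 is free → place at 5.
89 hashes to 5; 5,6 taken → place at 2.
Table: [699, —, 89, —, —, 460, 993]

2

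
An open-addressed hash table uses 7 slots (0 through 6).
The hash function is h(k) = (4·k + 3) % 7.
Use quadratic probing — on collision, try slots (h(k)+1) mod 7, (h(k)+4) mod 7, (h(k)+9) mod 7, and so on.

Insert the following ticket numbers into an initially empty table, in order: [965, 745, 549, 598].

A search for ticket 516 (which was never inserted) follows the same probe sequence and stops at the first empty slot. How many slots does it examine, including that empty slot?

Insert 965: h=6, slot 6 empty -> index 6.
Insert 745: h=1, slot 1 empty -> index 1.
Insert 549: h=1, slot 1 occupied -> index 2.
Insert 598: h=1, slots 1,2 occupied -> index 5.
Table: [∅, 745, 549, ∅, ∅, 598, 965]
Lookup 516: h=2, probe 2,3 → slot 3 empty, not found.

2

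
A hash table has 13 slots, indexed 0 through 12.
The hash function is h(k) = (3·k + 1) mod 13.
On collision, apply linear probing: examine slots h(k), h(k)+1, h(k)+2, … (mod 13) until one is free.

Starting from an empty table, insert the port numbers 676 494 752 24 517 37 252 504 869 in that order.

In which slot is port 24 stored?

676 hashes to 1; slot 1 is free → place at 1.
494 hashes to 1; 1 taken → place at 2.
752 hashes to 8; slot 8 is free → place at 8.
24 hashes to 8; 8 taken → place at 9.
517 hashes to 5; slot 5 is free → place at 5.
37 hashes to 8; 8,9 taken → place at 10.
252 hashes to 3; slot 3 is free → place at 3.
504 hashes to 5; 5 taken → place at 6.
869 hashes to 8; 8,9,10 taken → place at 11.
Table: [_, 676, 494, 252, _, 517, 504, _, 752, 24, 37, 869, _]

9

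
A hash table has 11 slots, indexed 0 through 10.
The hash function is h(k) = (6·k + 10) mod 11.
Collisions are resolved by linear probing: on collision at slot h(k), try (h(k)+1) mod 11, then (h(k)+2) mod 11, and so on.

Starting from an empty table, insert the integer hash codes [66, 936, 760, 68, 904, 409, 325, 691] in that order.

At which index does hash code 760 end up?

6

Insert 66: h=10, slot 10 empty -> index 10.
Insert 936: h=5, slot 5 empty -> index 5.
Insert 760: h=5, slot 5 occupied -> index 6.
Insert 68: h=0, slot 0 empty -> index 0.
Insert 904: h=0, slot 0 occupied -> index 1.
Insert 409: h=0, slots 0,1 occupied -> index 2.
Insert 325: h=2, slot 2 occupied -> index 3.
Insert 691: h=9, slot 9 empty -> index 9.
Table: [68, 904, 409, 325, _, 936, 760, _, _, 691, 66]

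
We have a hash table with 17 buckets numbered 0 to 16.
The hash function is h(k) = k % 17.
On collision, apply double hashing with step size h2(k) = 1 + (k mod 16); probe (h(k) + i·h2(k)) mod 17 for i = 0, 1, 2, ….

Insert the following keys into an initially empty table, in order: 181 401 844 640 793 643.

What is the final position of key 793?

4

181 hashes to 11; slot 11 is free => place at 11.
401 hashes to 10; slot 10 is free => place at 10.
844 hashes to 11, h2=13; 11 taken => place at 7.
640 hashes to 11, h2=1; 11 taken => place at 12.
793 hashes to 11, h2=10; 11 taken => place at 4.
643 hashes to 14; slot 14 is free => place at 14.
Table: [∅, ∅, ∅, ∅, 793, ∅, ∅, 844, ∅, ∅, 401, 181, 640, ∅, 643, ∅, ∅]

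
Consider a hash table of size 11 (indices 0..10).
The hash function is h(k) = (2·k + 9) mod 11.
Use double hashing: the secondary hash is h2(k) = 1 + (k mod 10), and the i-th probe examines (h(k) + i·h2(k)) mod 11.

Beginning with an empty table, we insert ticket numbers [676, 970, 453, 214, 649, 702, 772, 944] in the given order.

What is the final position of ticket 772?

0

Insert 676: h=8, slot 8 empty → index 8.
Insert 970: h=2, slot 2 empty → index 2.
Insert 453: h=2, h2=4, slot 2 occupied → index 6.
Insert 214: h=8, h2=5, slots 8,2 occupied → index 7.
Insert 649: h=9, slot 9 empty → index 9.
Insert 702: h=5, slot 5 empty → index 5.
Insert 772: h=2, h2=3, slots 2,5,8 occupied → index 0.
Insert 944: h=5, h2=5, slot 5 occupied → index 10.
Table: [772, -, 970, -, -, 702, 453, 214, 676, 649, 944]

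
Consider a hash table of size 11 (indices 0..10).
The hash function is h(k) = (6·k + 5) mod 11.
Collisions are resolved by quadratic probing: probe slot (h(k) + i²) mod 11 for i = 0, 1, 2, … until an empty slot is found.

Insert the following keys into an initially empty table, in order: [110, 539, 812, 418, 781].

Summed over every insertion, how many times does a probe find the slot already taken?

110: h=5 -> slot 5
539: h=5, probe 5,6 -> slot 6
812: h=4 -> slot 4
418: h=5, probe 5,6,9 -> slot 9
781: h=5, probe 5,6,9,3 -> slot 3
Table: [—, —, —, 781, 812, 110, 539, —, —, 418, —]

6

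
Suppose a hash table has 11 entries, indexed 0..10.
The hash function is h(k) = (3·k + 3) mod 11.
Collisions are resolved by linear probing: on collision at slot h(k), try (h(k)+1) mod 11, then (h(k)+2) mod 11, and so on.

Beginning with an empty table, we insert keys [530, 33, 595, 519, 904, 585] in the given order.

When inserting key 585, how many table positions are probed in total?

4

Insert 530: h=9, slot 9 empty => index 9.
Insert 33: h=3, slot 3 empty => index 3.
Insert 595: h=6, slot 6 empty => index 6.
Insert 519: h=9, slot 9 occupied => index 10.
Insert 904: h=9, slots 9,10 occupied => index 0.
Insert 585: h=9, slots 9,10,0 occupied => index 1.
Table: [904, 585, ., 33, ., ., 595, ., ., 530, 519]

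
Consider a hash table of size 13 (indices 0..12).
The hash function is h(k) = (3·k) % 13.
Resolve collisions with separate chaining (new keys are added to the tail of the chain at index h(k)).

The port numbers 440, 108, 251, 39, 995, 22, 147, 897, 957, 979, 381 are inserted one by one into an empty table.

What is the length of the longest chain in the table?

5

440 → bucket 7
108 → bucket 12
251 → bucket 12 (collision)
39 → bucket 0
995 → bucket 8
22 → bucket 1
147 → bucket 12 (collision)
897 → bucket 0 (collision)
957 → bucket 11
979 → bucket 12 (collision)
381 → bucket 12 (collision)
Final buckets:
0: 39 -> 897
1: 22
2: —
3: —
4: —
5: —
6: —
7: 440
8: 995
9: —
10: —
11: 957
12: 108 -> 251 -> 147 -> 979 -> 381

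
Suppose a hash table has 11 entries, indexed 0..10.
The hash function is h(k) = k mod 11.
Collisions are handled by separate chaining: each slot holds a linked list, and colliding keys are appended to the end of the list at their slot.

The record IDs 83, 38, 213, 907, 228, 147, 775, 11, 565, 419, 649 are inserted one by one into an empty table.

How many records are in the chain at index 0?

83 → bucket 6
38 → bucket 5
213 → bucket 4
907 → bucket 5 (collision)
228 → bucket 8
147 → bucket 4 (collision)
775 → bucket 5 (collision)
11 → bucket 0
565 → bucket 4 (collision)
419 → bucket 1
649 → bucket 0 (collision)
Final buckets:
0: 11 -> 649
1: 419
2: —
3: —
4: 213 -> 147 -> 565
5: 38 -> 907 -> 775
6: 83
7: —
8: 228
9: —
10: —

2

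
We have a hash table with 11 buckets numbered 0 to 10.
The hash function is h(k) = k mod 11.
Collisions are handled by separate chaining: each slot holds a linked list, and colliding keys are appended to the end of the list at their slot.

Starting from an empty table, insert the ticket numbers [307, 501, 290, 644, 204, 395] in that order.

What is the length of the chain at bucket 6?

307 → bucket 10
501 → bucket 6
290 → bucket 4
644 → bucket 6 (collision)
204 → bucket 6 (collision)
395 → bucket 10 (collision)
Final buckets:
0: -
1: -
2: -
3: -
4: 290
5: -
6: 501 -> 644 -> 204
7: -
8: -
9: -
10: 307 -> 395

3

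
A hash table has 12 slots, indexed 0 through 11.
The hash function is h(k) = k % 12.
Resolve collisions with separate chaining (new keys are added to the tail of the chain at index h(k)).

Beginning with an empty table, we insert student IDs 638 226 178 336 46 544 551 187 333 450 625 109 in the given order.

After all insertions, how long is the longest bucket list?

638 → bucket 2
226 → bucket 10
178 → bucket 10 (collision)
336 → bucket 0
46 → bucket 10 (collision)
544 → bucket 4
551 → bucket 11
187 → bucket 7
333 → bucket 9
450 → bucket 6
625 → bucket 1
109 → bucket 1 (collision)
Final buckets:
0: 336
1: 625 -> 109
2: 638
3: —
4: 544
5: —
6: 450
7: 187
8: —
9: 333
10: 226 -> 178 -> 46
11: 551

3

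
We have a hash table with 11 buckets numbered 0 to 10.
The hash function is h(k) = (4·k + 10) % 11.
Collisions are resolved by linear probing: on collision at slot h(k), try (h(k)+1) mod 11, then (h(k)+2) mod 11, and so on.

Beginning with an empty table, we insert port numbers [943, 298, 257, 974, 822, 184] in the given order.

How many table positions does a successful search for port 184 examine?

3

Insert 943: h=9, slot 9 empty => index 9.
Insert 298: h=3, slot 3 empty => index 3.
Insert 257: h=4, slot 4 empty => index 4.
Insert 974: h=1, slot 1 empty => index 1.
Insert 822: h=9, slot 9 occupied => index 10.
Insert 184: h=9, slots 9,10 occupied => index 0.
Table: [184, 974, _, 298, 257, _, _, _, _, 943, 822]
Lookup 184: h=9, probe 9,10,0 → found at 0.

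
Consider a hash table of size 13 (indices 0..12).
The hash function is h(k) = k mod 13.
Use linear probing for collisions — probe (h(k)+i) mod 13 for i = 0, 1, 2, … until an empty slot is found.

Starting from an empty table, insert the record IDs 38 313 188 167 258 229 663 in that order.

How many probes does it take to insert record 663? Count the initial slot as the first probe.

3

38: h=12 → slot 12
313: h=1 → slot 1
188: h=6 → slot 6
167: h=11 → slot 11
258: h=11, probe 11,12,0 → slot 0
229: h=8 → slot 8
663: h=0, probe 0,1,2 → slot 2
Table: [258, 313, 663, -, -, -, 188, -, 229, -, -, 167, 38]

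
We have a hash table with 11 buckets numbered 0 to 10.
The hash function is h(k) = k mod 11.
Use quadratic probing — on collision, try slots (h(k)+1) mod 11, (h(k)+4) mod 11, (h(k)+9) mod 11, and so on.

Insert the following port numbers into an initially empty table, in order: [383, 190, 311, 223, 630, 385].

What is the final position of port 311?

383 hashes to 9; slot 9 is free => place at 9.
190 hashes to 3; slot 3 is free => place at 3.
311 hashes to 3; 3 taken => place at 4.
223 hashes to 3; 3,4 taken => place at 7.
630 hashes to 3; 3,4,7 taken => place at 1.
385 hashes to 0; slot 0 is free => place at 0.
Table: [385, 630, ., 190, 311, ., ., 223, ., 383, .]

4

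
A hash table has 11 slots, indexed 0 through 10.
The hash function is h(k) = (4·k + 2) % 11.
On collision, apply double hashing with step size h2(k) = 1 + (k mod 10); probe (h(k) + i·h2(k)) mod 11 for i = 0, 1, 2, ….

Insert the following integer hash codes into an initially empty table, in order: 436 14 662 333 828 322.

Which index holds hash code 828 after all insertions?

436 hashes to 8; slot 8 is free -> place at 8.
14 hashes to 3; slot 3 is free -> place at 3.
662 hashes to 10; slot 10 is free -> place at 10.
333 hashes to 3, h2=4; 3 taken -> place at 7.
828 hashes to 3, h2=9; 3 taken -> place at 1.
322 hashes to 3, h2=3; 3 taken -> place at 6.
Table: [_, 828, _, 14, _, _, 322, 333, 436, _, 662]

1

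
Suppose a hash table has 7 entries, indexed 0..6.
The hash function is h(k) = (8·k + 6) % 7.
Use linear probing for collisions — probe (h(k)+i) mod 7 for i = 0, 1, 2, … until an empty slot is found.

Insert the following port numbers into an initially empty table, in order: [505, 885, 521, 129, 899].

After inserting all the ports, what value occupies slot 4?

129

Insert 505: h=0, slot 0 empty -> index 0.
Insert 885: h=2, slot 2 empty -> index 2.
Insert 521: h=2, slot 2 occupied -> index 3.
Insert 129: h=2, slots 2,3 occupied -> index 4.
Insert 899: h=2, slots 2,3,4 occupied -> index 5.
Table: [505, ., 885, 521, 129, 899, .]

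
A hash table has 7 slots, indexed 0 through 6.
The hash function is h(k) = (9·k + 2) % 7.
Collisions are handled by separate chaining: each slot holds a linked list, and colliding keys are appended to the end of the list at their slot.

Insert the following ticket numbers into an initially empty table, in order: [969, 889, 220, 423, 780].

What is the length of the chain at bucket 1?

Insert 969: h=1, bucket 1 empty → new chain.
Insert 889: h=2, bucket 2 empty → new chain.
Insert 220: h=1, bucket 1 nonempty → append to chain.
Insert 423: h=1, bucket 1 nonempty → append to chain.
Insert 780: h=1, bucket 1 nonempty → append to chain.
Final buckets:
0: ∅
1: 969 -> 220 -> 423 -> 780
2: 889
3: ∅
4: ∅
5: ∅
6: ∅

4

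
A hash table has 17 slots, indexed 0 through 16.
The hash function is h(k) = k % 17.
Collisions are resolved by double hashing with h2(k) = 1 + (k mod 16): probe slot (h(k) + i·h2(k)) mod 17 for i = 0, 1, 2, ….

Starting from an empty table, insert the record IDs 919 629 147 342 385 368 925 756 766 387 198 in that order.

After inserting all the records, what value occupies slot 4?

919 hashes to 1; slot 1 is free => place at 1.
629 hashes to 0; slot 0 is free => place at 0.
147 hashes to 11; slot 11 is free => place at 11.
342 hashes to 2; slot 2 is free => place at 2.
385 hashes to 11, h2=2; 11 taken => place at 13.
368 hashes to 11, h2=1; 11 taken => place at 12.
925 hashes to 7; slot 7 is free => place at 7.
756 hashes to 8; slot 8 is free => place at 8.
766 hashes to 1, h2=15; 1 taken => place at 16.
387 hashes to 13, h2=4; 13,0 taken => place at 4.
198 hashes to 11, h2=7; 11,1,8 taken => place at 15.
Table: [629, 919, 342, —, 387, —, —, 925, 756, —, —, 147, 368, 385, —, 198, 766]

387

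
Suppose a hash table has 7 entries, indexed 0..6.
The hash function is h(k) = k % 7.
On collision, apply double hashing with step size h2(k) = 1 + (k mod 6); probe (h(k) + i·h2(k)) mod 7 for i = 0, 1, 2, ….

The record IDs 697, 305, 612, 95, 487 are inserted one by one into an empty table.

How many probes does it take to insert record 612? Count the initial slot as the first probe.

Insert 697: h=4, slot 4 empty -> index 4.
Insert 305: h=4, h2=6, slot 4 occupied -> index 3.
Insert 612: h=3, h2=1, slots 3,4 occupied -> index 5.
Insert 95: h=4, h2=6, slots 4,3 occupied -> index 2.
Insert 487: h=4, h2=2, slot 4 occupied -> index 6.
Table: [., ., 95, 305, 697, 612, 487]

3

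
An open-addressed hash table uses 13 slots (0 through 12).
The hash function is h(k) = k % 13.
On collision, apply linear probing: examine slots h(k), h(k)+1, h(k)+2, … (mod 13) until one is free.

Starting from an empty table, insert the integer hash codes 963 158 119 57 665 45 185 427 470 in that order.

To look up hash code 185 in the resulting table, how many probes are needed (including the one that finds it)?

5

963: h=1 => slot 1
158: h=2 => slot 2
119: h=2, probe 2,3 => slot 3
57: h=5 => slot 5
665: h=2, probe 2,3,4 => slot 4
45: h=6 => slot 6
185: h=3, probe 3,4,5,6,7 => slot 7
427: h=11 => slot 11
470: h=2, probe 2,3,4,5,6,7,8 => slot 8
Table: [∅, 963, 158, 119, 665, 57, 45, 185, 470, ∅, ∅, 427, ∅]
Lookup 185: h=3, probe 3,4,5,6,7 → found at 7.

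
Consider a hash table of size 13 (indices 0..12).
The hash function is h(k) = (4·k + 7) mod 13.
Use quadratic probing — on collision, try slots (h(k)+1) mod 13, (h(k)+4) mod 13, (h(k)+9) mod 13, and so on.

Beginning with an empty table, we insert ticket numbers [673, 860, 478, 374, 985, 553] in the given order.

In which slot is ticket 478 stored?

9

673: h=8 → slot 8
860: h=2 → slot 2
478: h=8, probe 8,9 → slot 9
374: h=8, probe 8,9,12 → slot 12
985: h=8, probe 8,9,12,4 → slot 4
553: h=9, probe 9,10 → slot 10
Table: [., ., 860, ., 985, ., ., ., 673, 478, 553, ., 374]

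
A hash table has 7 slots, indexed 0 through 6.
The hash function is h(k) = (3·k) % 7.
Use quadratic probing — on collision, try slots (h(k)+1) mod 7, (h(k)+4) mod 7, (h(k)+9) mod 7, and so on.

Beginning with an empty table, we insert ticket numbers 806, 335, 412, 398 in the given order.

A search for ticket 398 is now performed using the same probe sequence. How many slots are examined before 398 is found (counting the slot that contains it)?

3

806 hashes to 3; slot 3 is free → place at 3.
335 hashes to 4; slot 4 is free → place at 4.
412 hashes to 4; 4 taken → place at 5.
398 hashes to 4; 4,5 taken → place at 1.
Table: [∅, 398, ∅, 806, 335, 412, ∅]
Lookup 398: h=4, probe 4,5,1 → found at 1.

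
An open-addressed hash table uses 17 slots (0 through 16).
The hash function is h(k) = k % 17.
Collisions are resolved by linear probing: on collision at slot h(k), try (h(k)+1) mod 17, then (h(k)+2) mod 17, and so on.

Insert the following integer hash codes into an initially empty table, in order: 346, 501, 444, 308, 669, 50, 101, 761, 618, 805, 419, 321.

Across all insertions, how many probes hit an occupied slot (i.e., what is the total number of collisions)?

346: h=6 → slot 6
501: h=8 → slot 8
444: h=2 → slot 2
308: h=2, probe 2,3 → slot 3
669: h=6, probe 6,7 → slot 7
50: h=16 → slot 16
101: h=16, probe 16,0 → slot 0
761: h=13 → slot 13
618: h=6, probe 6,7,8,9 → slot 9
805: h=6, probe 6,7,8,9,10 → slot 10
419: h=11 → slot 11
321: h=15 → slot 15
Table: [101, _, 444, 308, _, _, 346, 669, 501, 618, 805, 419, _, 761, _, 321, 50]

10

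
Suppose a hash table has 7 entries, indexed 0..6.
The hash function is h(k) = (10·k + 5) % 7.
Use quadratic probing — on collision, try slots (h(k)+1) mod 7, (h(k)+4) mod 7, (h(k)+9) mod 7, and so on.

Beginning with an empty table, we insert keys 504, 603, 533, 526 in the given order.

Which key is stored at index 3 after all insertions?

526

504: h=5 → slot 5
603: h=1 → slot 1
533: h=1, probe 1,2 → slot 2
526: h=1, probe 1,2,5,3 → slot 3
Table: [_, 603, 533, 526, _, 504, _]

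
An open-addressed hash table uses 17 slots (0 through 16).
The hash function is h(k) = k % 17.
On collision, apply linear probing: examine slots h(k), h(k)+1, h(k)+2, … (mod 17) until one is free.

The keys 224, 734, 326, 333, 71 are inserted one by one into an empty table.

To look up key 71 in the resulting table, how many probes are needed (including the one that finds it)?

4

224 hashes to 3; slot 3 is free -> place at 3.
734 hashes to 3; 3 taken -> place at 4.
326 hashes to 3; 3,4 taken -> place at 5.
333 hashes to 10; slot 10 is free -> place at 10.
71 hashes to 3; 3,4,5 taken -> place at 6.
Table: [., ., ., 224, 734, 326, 71, ., ., ., 333, ., ., ., ., ., .]
Lookup 71: h=3, probe 3,4,5,6 → found at 6.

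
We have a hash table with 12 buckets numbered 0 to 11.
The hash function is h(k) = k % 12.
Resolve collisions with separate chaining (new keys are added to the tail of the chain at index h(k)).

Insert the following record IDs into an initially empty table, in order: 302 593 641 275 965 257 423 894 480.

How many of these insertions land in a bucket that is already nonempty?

Insert 302: h=2, bucket 2 empty → new chain.
Insert 593: h=5, bucket 5 empty → new chain.
Insert 641: h=5, bucket 5 nonempty → append to chain.
Insert 275: h=11, bucket 11 empty → new chain.
Insert 965: h=5, bucket 5 nonempty → append to chain.
Insert 257: h=5, bucket 5 nonempty → append to chain.
Insert 423: h=3, bucket 3 empty → new chain.
Insert 894: h=6, bucket 6 empty → new chain.
Insert 480: h=0, bucket 0 empty → new chain.
Final buckets:
0: 480
1: ∅
2: 302
3: 423
4: ∅
5: 593 -> 641 -> 965 -> 257
6: 894
7: ∅
8: ∅
9: ∅
10: ∅
11: 275

3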